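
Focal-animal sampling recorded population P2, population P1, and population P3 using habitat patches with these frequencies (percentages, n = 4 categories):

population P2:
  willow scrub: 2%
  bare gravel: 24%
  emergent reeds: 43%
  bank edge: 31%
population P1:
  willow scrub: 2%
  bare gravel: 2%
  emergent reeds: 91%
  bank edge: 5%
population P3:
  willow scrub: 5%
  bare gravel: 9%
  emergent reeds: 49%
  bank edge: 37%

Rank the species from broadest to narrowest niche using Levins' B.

population P2 > population P3 > population P1

Convert percentages to proportions (divide by 100).
Σp_P2ᵢ² = 0.02² + 0.24² + 0.43² + 0.31² = 0.0004 + 0.0576 + 0.1849 + 0.0961 = 0.3390
B_P2 = 1 / 0.3390 = 2.9499
Σp_P1ᵢ² = 0.02² + 0.02² + 0.91² + 0.05² = 0.0004 + 0.0004 + 0.8281 + 0.0025 = 0.8314
B_P1 = 1 / 0.8314 = 1.2028
Σp_P3ᵢ² = 0.05² + 0.09² + 0.49² + 0.37² = 0.0025 + 0.0081 + 0.2401 + 0.1369 = 0.3876
B_P3 = 1 / 0.3876 = 2.5800
Ranking by B (broadest → narrowest): population P2 (2.95) > population P3 (2.58) > population P1 (1.20)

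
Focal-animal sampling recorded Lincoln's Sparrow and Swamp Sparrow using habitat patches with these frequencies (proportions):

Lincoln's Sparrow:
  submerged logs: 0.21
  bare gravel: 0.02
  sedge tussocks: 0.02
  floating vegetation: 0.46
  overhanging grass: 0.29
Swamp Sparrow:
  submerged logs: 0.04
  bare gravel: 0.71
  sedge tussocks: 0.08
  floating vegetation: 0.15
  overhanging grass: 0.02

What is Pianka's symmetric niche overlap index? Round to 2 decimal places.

0.23

Σ p₁ᵢp₂ᵢ = 0.0084 + 0.0142 + 0.0016 + 0.0690 + 0.0058 = 0.0990
Σp_1ᵢ² = 0.21² + 0.02² + 0.02² + 0.46² + 0.29² = 0.0441 + 0.0004 + 0.0004 + 0.2116 + 0.0841 = 0.3406
Σp_2ᵢ² = 0.04² + 0.71² + 0.08² + 0.15² + 0.02² = 0.0016 + 0.5041 + 0.0064 + 0.0225 + 0.0004 = 0.5350
O = 0.0990 / √(0.3406 × 0.5350) = 0.0990 / 0.42687 = 0.2319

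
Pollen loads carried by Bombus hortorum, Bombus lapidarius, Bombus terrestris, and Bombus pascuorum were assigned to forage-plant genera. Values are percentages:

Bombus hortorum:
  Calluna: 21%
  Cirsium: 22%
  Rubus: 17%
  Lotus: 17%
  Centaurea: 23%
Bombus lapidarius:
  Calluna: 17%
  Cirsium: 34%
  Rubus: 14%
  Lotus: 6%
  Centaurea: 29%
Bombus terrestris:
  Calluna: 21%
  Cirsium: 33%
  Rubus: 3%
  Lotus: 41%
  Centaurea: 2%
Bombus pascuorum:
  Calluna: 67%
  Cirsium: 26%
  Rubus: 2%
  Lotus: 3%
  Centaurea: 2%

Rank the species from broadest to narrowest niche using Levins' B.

Convert percentages to proportions (divide by 100).
Σp_hortᵢ² = 0.21² + 0.22² + 0.17² + 0.17² + 0.23² = 0.0441 + 0.0484 + 0.0289 + 0.0289 + 0.0529 = 0.2032
B_hort = 1 / 0.2032 = 4.9213
Σp_lapiᵢ² = 0.17² + 0.34² + 0.14² + 0.06² + 0.29² = 0.0289 + 0.1156 + 0.0196 + 0.0036 + 0.0841 = 0.2518
B_lapi = 1 / 0.2518 = 3.9714
Σp_terrᵢ² = 0.21² + 0.33² + 0.03² + 0.41² + 0.02² = 0.0441 + 0.1089 + 0.0009 + 0.1681 + 0.0004 = 0.3224
B_terr = 1 / 0.3224 = 3.1017
Σp_pascᵢ² = 0.67² + 0.26² + 0.02² + 0.03² + 0.02² = 0.4489 + 0.0676 + 0.0004 + 0.0009 + 0.0004 = 0.5182
B_pasc = 1 / 0.5182 = 1.9298
Ranking by B (broadest → narrowest): Bombus hortorum (4.92) > Bombus lapidarius (3.97) > Bombus terrestris (3.10) > Bombus pascuorum (1.93)

Bombus hortorum > Bombus lapidarius > Bombus terrestris > Bombus pascuorum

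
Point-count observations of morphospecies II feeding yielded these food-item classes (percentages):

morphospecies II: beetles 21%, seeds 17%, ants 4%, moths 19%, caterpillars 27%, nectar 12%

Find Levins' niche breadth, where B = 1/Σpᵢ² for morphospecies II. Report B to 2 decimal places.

Convert percentages to proportions (divide by 100).
Σpᵢ² = 0.21² + 0.17² + 0.04² + 0.19² + 0.27² + 0.12² = 0.0441 + 0.0289 + 0.0016 + 0.0361 + 0.0729 + 0.0144 = 0.1980
B = 1 / 0.1980 = 5.0505

5.05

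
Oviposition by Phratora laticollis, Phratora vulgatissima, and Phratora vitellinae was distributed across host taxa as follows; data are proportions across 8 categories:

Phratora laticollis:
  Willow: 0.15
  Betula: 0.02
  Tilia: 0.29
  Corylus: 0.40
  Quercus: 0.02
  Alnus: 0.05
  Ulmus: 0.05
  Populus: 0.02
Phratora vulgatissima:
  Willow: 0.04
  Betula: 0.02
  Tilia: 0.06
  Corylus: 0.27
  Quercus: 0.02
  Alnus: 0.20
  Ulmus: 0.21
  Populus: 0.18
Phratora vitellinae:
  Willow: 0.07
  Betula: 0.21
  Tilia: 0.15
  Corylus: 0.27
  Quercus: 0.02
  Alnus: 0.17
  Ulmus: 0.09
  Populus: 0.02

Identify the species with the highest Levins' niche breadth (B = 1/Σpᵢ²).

Σp_latiᵢ² = 0.15² + 0.02² + 0.29² + 0.40² + 0.02² + 0.05² + 0.05² + 0.02² = 0.0225 + 0.0004 + 0.0841 + 0.1600 + 0.0004 + 0.0025 + 0.0025 + 0.0004 = 0.2728
B_lati = 1 / 0.2728 = 3.6657
Σp_vulgᵢ² = 0.04² + 0.02² + 0.06² + 0.27² + 0.02² + 0.20² + 0.21² + 0.18² = 0.0016 + 0.0004 + 0.0036 + 0.0729 + 0.0004 + 0.0400 + 0.0441 + 0.0324 = 0.1954
B_vulg = 1 / 0.1954 = 5.1177
Σp_viteᵢ² = 0.07² + 0.21² + 0.15² + 0.27² + 0.02² + 0.17² + 0.09² + 0.02² = 0.0049 + 0.0441 + 0.0225 + 0.0729 + 0.0004 + 0.0289 + 0.0081 + 0.0004 = 0.1822
B_vite = 1 / 0.1822 = 5.4885
Highest B → broadest niche (most generalist): Phratora vitellinae (B = 5.49).

Phratora vitellinae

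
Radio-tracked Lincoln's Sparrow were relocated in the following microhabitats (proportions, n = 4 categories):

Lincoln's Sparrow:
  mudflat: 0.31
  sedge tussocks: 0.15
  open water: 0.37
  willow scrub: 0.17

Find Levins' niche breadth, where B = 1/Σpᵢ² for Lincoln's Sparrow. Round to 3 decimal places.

Σpᵢ² = 0.31² + 0.15² + 0.37² + 0.17² = 0.0961 + 0.0225 + 0.1369 + 0.0289 = 0.2844
B = 1 / 0.2844 = 3.51617

3.516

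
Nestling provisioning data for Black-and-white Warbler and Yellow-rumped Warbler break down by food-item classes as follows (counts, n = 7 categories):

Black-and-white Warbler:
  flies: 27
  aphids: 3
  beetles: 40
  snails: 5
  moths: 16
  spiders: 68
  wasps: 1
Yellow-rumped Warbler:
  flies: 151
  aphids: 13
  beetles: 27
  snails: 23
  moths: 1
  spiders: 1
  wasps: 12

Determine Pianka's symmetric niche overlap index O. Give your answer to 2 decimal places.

0.41

Proportions for Black-and-white Warbler (n=160): 27/160=0.1688, 3/160=0.0188, 40/160=0.2500, 5/160=0.0313, 16/160=0.1000, 68/160=0.4250, 1/160=0.0063
Proportions for Yellow-rumped Warbler (n=228): 151/228=0.6623, 13/228=0.0570, 27/228=0.1184, 23/228=0.1009, 1/228=0.0044, 1/228=0.0044, 12/228=0.0526
Σ p₁ᵢp₂ᵢ = 0.111796 + 0.001072 + 0.029600 + 0.003158 + 0.000440 + 0.001870 + 0.000331 = 0.148267
Σp_1ᵢ² = 0.1688² + 0.0188² + 0.2500² + 0.0313² + 0.1000² + 0.4250² + 0.0063² = 0.028493 + 0.000353 + 0.062500 + 0.000980 + 0.010000 + 0.180625 + 0.000040 = 0.282991
Σp_2ᵢ² = 0.6623² + 0.0570² + 0.1184² + 0.1009² + 0.0044² + 0.0044² + 0.0526² = 0.438641 + 0.003249 + 0.014019 + 0.010181 + 0.000019 + 0.000019 + 0.002767 = 0.468895
O = 0.148267 / √(0.282991 × 0.468895) = 0.148267 / 0.3642706 = 0.4070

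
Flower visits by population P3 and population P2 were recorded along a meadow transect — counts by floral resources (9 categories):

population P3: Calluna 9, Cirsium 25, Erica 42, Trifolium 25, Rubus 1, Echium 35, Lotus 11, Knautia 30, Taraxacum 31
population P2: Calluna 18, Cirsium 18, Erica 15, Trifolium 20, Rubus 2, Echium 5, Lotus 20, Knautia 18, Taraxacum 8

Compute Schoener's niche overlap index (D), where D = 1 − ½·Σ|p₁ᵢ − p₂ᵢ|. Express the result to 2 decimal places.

Proportions for population P3 (n=209): 9/209=0.0431, 25/209=0.1196, 42/209=0.2010, 25/209=0.1196, 1/209=0.0048, 35/209=0.1675, 11/209=0.0526, 30/209=0.1435, 31/209=0.1483
Proportions for population P2 (n=124): 18/124=0.1452, 18/124=0.1452, 15/124=0.1210, 20/124=0.1613, 2/124=0.0161, 5/124=0.0403, 20/124=0.1613, 18/124=0.1452, 8/124=0.0645
Σ|p₁ᵢ − p₂ᵢ| = 0.1021 + 0.0256 + 0.0800 + 0.0417 + 0.0113 + 0.1272 + 0.1087 + 0.0017 + 0.0838 = 0.5821
D = 1 − ½ × 0.5821 = 1 − 0.29105 = 0.70895

0.71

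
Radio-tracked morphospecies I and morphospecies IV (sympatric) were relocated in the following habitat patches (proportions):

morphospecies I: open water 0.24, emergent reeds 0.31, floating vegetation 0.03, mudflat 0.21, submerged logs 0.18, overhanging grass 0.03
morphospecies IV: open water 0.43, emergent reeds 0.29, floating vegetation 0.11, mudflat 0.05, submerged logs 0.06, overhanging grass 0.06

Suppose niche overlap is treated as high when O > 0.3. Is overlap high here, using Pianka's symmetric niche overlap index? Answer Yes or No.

Σ p₁ᵢp₂ᵢ = 0.1032 + 0.0899 + 0.0033 + 0.0105 + 0.0108 + 0.0018 = 0.2195
Σp_1ᵢ² = 0.24² + 0.31² + 0.03² + 0.21² + 0.18² + 0.03² = 0.0576 + 0.0961 + 0.0009 + 0.0441 + 0.0324 + 0.0009 = 0.2320
Σp_2ᵢ² = 0.43² + 0.29² + 0.11² + 0.05² + 0.06² + 0.06² = 0.1849 + 0.0841 + 0.0121 + 0.0025 + 0.0036 + 0.0036 = 0.2908
O = 0.2195 / √(0.2320 × 0.2908) = 0.2195 / 0.25974 = 0.8451
O = 0.8451 > 0.3 → Yes.

Yes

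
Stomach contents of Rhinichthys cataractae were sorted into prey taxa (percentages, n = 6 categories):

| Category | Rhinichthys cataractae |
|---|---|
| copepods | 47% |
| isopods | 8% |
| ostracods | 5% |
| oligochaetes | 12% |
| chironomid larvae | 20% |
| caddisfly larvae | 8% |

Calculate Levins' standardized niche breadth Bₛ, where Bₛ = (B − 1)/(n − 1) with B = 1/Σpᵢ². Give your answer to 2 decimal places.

Convert percentages to proportions (divide by 100).
Σpᵢ² = 0.47² + 0.08² + 0.05² + 0.12² + 0.20² + 0.08² = 0.2209 + 0.0064 + 0.0025 + 0.0144 + 0.0400 + 0.0064 = 0.2906
B = 1 / 0.2906 = 3.4412
Bₛ = (B − 1)/(n − 1) = (3.4412 − 1)/(6 − 1) = 2.4412/5 = 0.4882

0.49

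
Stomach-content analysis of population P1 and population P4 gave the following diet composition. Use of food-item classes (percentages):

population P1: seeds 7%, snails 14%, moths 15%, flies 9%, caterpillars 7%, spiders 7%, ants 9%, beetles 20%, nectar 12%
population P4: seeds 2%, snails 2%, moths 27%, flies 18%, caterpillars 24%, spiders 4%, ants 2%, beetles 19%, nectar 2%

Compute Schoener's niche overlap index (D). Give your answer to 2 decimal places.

Convert percentages to proportions (divide by 100).
Σ|p₁ᵢ − p₂ᵢ| = 0.05 + 0.12 + 0.12 + 0.09 + 0.17 + 0.03 + 0.07 + 0.01 + 0.10 = 0.76
D = 1 − ½ × 0.76 = 1 − 0.380 = 0.6200

0.62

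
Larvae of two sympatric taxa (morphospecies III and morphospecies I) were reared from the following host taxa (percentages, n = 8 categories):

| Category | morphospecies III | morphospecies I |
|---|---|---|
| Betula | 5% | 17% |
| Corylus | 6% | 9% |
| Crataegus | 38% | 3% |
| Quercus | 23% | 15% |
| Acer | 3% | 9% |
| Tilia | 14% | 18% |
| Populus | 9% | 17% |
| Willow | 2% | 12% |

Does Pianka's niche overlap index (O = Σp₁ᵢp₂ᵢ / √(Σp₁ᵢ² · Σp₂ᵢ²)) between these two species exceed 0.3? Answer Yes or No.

Yes

Convert percentages to proportions (divide by 100).
Σ p₁ᵢp₂ᵢ = 0.0085 + 0.0054 + 0.0114 + 0.0345 + 0.0027 + 0.0252 + 0.0153 + 0.0024 = 0.1054
Σp_1ᵢ² = 0.05² + 0.06² + 0.38² + 0.23² + 0.03² + 0.14² + 0.09² + 0.02² = 0.0025 + 0.0036 + 0.1444 + 0.0529 + 0.0009 + 0.0196 + 0.0081 + 0.0004 = 0.2324
Σp_2ᵢ² = 0.17² + 0.09² + 0.03² + 0.15² + 0.09² + 0.18² + 0.17² + 0.12² = 0.0289 + 0.0081 + 0.0009 + 0.0225 + 0.0081 + 0.0324 + 0.0289 + 0.0144 = 0.1442
O = 0.1054 / √(0.2324 × 0.1442) = 0.1054 / 0.18306 = 0.5758
O = 0.5758 > 0.3 → Yes.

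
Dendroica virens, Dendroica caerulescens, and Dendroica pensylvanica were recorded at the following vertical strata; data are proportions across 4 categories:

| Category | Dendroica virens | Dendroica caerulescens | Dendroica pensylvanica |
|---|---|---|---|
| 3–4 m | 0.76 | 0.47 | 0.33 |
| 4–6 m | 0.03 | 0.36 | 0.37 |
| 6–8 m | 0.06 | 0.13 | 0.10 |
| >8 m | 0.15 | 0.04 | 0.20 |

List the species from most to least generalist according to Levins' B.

Dendroica pensylvanica > Dendroica caerulescens > Dendroica virens

Σp_vireᵢ² = 0.76² + 0.03² + 0.06² + 0.15² = 0.5776 + 0.0009 + 0.0036 + 0.0225 = 0.6046
B_vire = 1 / 0.6046 = 1.6540
Σp_caerᵢ² = 0.47² + 0.36² + 0.13² + 0.04² = 0.2209 + 0.1296 + 0.0169 + 0.0016 = 0.3690
B_caer = 1 / 0.3690 = 2.7100
Σp_pensᵢ² = 0.33² + 0.37² + 0.10² + 0.20² = 0.1089 + 0.1369 + 0.0100 + 0.0400 = 0.2958
B_pens = 1 / 0.2958 = 3.3807
Ranking by B (broadest → narrowest): Dendroica pensylvanica (3.38) > Dendroica caerulescens (2.71) > Dendroica virens (1.65)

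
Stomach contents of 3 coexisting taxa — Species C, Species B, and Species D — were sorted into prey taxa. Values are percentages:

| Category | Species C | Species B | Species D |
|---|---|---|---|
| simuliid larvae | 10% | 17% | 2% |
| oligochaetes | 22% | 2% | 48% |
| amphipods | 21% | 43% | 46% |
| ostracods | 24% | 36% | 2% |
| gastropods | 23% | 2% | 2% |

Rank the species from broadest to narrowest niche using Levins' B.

Species C > Species B > Species D

Convert percentages to proportions (divide by 100).
Σp_Cᵢ² = 0.10² + 0.22² + 0.21² + 0.24² + 0.23² = 0.0100 + 0.0484 + 0.0441 + 0.0576 + 0.0529 = 0.2130
B_C = 1 / 0.2130 = 4.6948
Σp_Bᵢ² = 0.17² + 0.02² + 0.43² + 0.36² + 0.02² = 0.0289 + 0.0004 + 0.1849 + 0.1296 + 0.0004 = 0.3442
B_B = 1 / 0.3442 = 2.9053
Σp_Dᵢ² = 0.02² + 0.48² + 0.46² + 0.02² + 0.02² = 0.0004 + 0.2304 + 0.2116 + 0.0004 + 0.0004 = 0.4432
B_D = 1 / 0.4432 = 2.2563
Ranking by B (broadest → narrowest): Species C (4.69) > Species B (2.91) > Species D (2.26)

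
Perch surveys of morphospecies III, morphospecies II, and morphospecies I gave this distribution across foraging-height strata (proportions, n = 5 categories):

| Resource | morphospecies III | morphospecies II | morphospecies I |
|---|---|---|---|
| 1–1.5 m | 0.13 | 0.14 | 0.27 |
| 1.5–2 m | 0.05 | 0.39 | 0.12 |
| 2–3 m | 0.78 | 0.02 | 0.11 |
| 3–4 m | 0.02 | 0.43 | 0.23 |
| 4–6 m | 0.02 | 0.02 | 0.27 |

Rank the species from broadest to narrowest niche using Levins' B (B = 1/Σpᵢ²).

morphospecies I > morphospecies II > morphospecies III

Σp_IIIᵢ² = 0.13² + 0.05² + 0.78² + 0.02² + 0.02² = 0.0169 + 0.0025 + 0.6084 + 0.0004 + 0.0004 = 0.6286
B_III = 1 / 0.6286 = 1.5908
Σp_IIᵢ² = 0.14² + 0.39² + 0.02² + 0.43² + 0.02² = 0.0196 + 0.1521 + 0.0004 + 0.1849 + 0.0004 = 0.3574
B_II = 1 / 0.3574 = 2.7980
Σp_Iᵢ² = 0.27² + 0.12² + 0.11² + 0.23² + 0.27² = 0.0729 + 0.0144 + 0.0121 + 0.0529 + 0.0729 = 0.2252
B_I = 1 / 0.2252 = 4.4405
Ranking by B (broadest → narrowest): morphospecies I (4.44) > morphospecies II (2.80) > morphospecies III (1.59)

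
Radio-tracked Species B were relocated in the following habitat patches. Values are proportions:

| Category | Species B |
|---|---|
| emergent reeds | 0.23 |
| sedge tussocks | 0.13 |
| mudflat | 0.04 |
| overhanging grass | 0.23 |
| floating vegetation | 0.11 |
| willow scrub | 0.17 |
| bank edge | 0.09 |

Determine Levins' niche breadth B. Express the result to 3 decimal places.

5.767

Σpᵢ² = 0.23² + 0.13² + 0.04² + 0.23² + 0.11² + 0.17² + 0.09² = 0.0529 + 0.0169 + 0.0016 + 0.0529 + 0.0121 + 0.0289 + 0.0081 = 0.1734
B = 1 / 0.1734 = 5.76701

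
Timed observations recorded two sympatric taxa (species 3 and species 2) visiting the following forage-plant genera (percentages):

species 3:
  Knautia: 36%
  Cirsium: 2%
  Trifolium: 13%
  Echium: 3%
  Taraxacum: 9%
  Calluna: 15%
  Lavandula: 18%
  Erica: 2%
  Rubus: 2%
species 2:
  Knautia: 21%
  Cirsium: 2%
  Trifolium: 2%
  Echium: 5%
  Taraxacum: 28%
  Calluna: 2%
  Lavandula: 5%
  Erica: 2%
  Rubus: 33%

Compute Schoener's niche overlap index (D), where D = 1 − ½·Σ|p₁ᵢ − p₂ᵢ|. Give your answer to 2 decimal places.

Convert percentages to proportions (divide by 100).
Σ|p₁ᵢ − p₂ᵢ| = 0.15 + 0.00 + 0.11 + 0.02 + 0.19 + 0.13 + 0.13 + 0.00 + 0.31 = 1.04
D = 1 − ½ × 1.04 = 1 − 0.520 = 0.4800

0.48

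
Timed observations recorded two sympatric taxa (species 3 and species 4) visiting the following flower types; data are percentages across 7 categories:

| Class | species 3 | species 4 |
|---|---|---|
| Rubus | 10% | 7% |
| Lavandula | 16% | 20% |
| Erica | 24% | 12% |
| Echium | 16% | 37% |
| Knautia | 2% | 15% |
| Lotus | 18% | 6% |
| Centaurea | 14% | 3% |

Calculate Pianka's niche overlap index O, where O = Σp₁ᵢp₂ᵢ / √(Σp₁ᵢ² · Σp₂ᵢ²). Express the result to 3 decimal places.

Convert percentages to proportions (divide by 100).
Σ p₁ᵢp₂ᵢ = 0.0070 + 0.0320 + 0.0288 + 0.0592 + 0.0030 + 0.0108 + 0.0042 = 0.1450
Σp_1ᵢ² = 0.10² + 0.16² + 0.24² + 0.16² + 0.02² + 0.18² + 0.14² = 0.0100 + 0.0256 + 0.0576 + 0.0256 + 0.0004 + 0.0324 + 0.0196 = 0.1712
Σp_2ᵢ² = 0.07² + 0.20² + 0.12² + 0.37² + 0.15² + 0.06² + 0.03² = 0.0049 + 0.0400 + 0.0144 + 0.1369 + 0.0225 + 0.0036 + 0.0009 = 0.2232
O = 0.1450 / √(0.1712 × 0.2232) = 0.1450 / 0.195478 = 0.74177

0.742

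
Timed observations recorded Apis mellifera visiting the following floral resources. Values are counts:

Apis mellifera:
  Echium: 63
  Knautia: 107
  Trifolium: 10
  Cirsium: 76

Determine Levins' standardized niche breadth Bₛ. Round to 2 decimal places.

0.69

Proportions for Apis mellifera (n=256): 63/256=0.2461, 107/256=0.4180, 10/256=0.0391, 76/256=0.2969
Σpᵢ² = 0.2461² + 0.4180² + 0.0391² + 0.2969² = 0.060565 + 0.174724 + 0.001529 + 0.088150 = 0.324968
B = 1 / 0.324968 = 3.0772
Bₛ = (B − 1)/(n − 1) = (3.0772 − 1)/(4 − 1) = 2.0772/3 = 0.6924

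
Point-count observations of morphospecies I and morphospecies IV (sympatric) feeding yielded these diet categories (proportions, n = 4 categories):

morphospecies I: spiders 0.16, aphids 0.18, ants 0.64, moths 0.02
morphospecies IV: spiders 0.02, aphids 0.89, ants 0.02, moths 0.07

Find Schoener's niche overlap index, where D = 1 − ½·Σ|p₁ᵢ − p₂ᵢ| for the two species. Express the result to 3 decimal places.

Σ|p₁ᵢ − p₂ᵢ| = 0.14 + 0.71 + 0.62 + 0.05 = 1.52
D = 1 − ½ × 1.52 = 1 − 0.760 = 0.24000

0.240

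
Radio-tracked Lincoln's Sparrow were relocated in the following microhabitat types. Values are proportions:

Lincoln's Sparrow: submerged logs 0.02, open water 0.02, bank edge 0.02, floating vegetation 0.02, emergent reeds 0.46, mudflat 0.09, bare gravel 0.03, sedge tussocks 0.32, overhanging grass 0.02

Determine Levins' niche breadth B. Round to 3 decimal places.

Σpᵢ² = 0.02² + 0.02² + 0.02² + 0.02² + 0.46² + 0.09² + 0.03² + 0.32² + 0.02² = 0.0004 + 0.0004 + 0.0004 + 0.0004 + 0.2116 + 0.0081 + 0.0009 + 0.1024 + 0.0004 = 0.3250
B = 1 / 0.3250 = 3.07692

3.077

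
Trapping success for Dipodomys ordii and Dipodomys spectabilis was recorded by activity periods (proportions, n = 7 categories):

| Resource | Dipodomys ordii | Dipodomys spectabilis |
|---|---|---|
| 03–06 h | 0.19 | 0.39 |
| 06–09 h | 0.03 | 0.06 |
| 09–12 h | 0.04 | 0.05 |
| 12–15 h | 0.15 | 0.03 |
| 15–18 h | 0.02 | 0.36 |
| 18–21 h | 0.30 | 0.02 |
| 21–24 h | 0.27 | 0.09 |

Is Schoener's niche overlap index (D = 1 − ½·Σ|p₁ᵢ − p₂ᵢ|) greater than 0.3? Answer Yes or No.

Σ|p₁ᵢ − p₂ᵢ| = 0.20 + 0.03 + 0.01 + 0.12 + 0.34 + 0.28 + 0.18 = 1.16
D = 1 − ½ × 1.16 = 1 − 0.580 = 0.4200
D = 0.4200 > 0.3 → Yes.

Yes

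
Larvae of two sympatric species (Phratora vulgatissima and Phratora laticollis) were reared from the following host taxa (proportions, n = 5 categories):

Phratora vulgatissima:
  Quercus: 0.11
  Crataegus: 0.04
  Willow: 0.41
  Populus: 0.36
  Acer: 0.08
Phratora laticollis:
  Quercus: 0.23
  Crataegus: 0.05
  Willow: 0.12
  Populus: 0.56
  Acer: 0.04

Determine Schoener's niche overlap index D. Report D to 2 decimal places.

Σ|p₁ᵢ − p₂ᵢ| = 0.12 + 0.01 + 0.29 + 0.20 + 0.04 = 0.66
D = 1 − ½ × 0.66 = 1 − 0.330 = 0.6700

0.67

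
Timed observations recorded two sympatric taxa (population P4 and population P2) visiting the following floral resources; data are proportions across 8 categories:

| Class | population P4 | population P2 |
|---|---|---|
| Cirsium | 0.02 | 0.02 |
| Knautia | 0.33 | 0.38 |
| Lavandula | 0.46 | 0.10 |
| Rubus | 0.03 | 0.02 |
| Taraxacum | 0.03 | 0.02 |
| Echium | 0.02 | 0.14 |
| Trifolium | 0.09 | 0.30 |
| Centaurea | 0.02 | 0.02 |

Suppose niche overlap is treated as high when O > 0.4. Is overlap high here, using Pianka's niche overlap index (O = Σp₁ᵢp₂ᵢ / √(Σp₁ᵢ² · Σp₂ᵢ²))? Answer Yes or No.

Yes

Σ p₁ᵢp₂ᵢ = 0.0004 + 0.1254 + 0.0460 + 0.0006 + 0.0006 + 0.0028 + 0.0270 + 0.0004 = 0.2032
Σp_1ᵢ² = 0.02² + 0.33² + 0.46² + 0.03² + 0.03² + 0.02² + 0.09² + 0.02² = 0.0004 + 0.1089 + 0.2116 + 0.0009 + 0.0009 + 0.0004 + 0.0081 + 0.0004 = 0.3316
Σp_2ᵢ² = 0.02² + 0.38² + 0.10² + 0.02² + 0.02² + 0.14² + 0.30² + 0.02² = 0.0004 + 0.1444 + 0.0100 + 0.0004 + 0.0004 + 0.0196 + 0.0900 + 0.0004 = 0.2656
O = 0.2032 / √(0.3316 × 0.2656) = 0.2032 / 0.29677 = 0.6847
O = 0.6847 > 0.4 → Yes.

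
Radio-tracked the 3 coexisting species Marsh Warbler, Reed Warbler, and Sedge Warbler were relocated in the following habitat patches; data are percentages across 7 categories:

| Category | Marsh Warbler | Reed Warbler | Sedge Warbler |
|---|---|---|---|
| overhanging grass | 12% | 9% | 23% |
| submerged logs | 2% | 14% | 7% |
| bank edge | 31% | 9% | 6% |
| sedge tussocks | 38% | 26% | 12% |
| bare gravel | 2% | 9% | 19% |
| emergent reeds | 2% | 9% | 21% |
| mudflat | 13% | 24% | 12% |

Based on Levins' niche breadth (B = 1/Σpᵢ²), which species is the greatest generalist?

Sedge Warbler

Convert percentages to proportions (divide by 100).
Σp_Marsᵢ² = 0.12² + 0.02² + 0.31² + 0.38² + 0.02² + 0.02² + 0.13² = 0.0144 + 0.0004 + 0.0961 + 0.1444 + 0.0004 + 0.0004 + 0.0169 = 0.2730
B_Mars = 1 / 0.2730 = 3.6630
Σp_Reedᵢ² = 0.09² + 0.14² + 0.09² + 0.26² + 0.09² + 0.09² + 0.24² = 0.0081 + 0.0196 + 0.0081 + 0.0676 + 0.0081 + 0.0081 + 0.0576 = 0.1772
B_Reed = 1 / 0.1772 = 5.6433
Σp_Sedgᵢ² = 0.23² + 0.07² + 0.06² + 0.12² + 0.19² + 0.21² + 0.12² = 0.0529 + 0.0049 + 0.0036 + 0.0144 + 0.0361 + 0.0441 + 0.0144 = 0.1704
B_Sedg = 1 / 0.1704 = 5.8685
Highest B → broadest niche (most generalist): Sedge Warbler (B = 5.87).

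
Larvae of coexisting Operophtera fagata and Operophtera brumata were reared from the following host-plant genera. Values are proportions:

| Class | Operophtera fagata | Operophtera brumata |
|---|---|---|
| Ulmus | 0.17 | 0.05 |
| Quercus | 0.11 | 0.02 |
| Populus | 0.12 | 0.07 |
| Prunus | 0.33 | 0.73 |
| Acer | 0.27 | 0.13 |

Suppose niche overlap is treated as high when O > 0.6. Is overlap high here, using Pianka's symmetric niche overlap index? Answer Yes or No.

Σ p₁ᵢp₂ᵢ = 0.0085 + 0.0022 + 0.0084 + 0.2409 + 0.0351 = 0.2951
Σp_1ᵢ² = 0.17² + 0.11² + 0.12² + 0.33² + 0.27² = 0.0289 + 0.0121 + 0.0144 + 0.1089 + 0.0729 = 0.2372
Σp_2ᵢ² = 0.05² + 0.02² + 0.07² + 0.73² + 0.13² = 0.0025 + 0.0004 + 0.0049 + 0.5329 + 0.0169 = 0.5576
O = 0.2951 / √(0.2372 × 0.5576) = 0.2951 / 0.36368 = 0.8114
O = 0.8114 > 0.6 → Yes.

Yes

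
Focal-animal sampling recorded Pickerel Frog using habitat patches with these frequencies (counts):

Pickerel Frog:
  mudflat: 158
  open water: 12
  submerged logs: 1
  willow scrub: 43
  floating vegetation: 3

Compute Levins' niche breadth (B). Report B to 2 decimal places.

Proportions for Pickerel Frog (n=217): 158/217=0.7281, 12/217=0.0553, 1/217=0.0046, 43/217=0.1982, 3/217=0.0138
Σpᵢ² = 0.7281² + 0.0553² + 0.0046² + 0.1982² + 0.0138² = 0.530130 + 0.003058 + 0.000021 + 0.039283 + 0.000190 = 0.572682
B = 1 / 0.572682 = 1.7462

1.75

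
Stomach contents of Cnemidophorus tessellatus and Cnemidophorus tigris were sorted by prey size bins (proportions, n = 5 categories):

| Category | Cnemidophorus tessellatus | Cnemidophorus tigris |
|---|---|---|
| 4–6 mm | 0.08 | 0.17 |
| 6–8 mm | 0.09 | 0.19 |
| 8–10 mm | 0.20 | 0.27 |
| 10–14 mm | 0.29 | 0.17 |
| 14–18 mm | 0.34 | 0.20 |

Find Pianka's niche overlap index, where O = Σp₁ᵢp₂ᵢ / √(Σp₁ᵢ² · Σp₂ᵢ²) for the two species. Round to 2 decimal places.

0.88

Σ p₁ᵢp₂ᵢ = 0.0136 + 0.0171 + 0.0540 + 0.0493 + 0.0680 = 0.2020
Σp_1ᵢ² = 0.08² + 0.09² + 0.20² + 0.29² + 0.34² = 0.0064 + 0.0081 + 0.0400 + 0.0841 + 0.1156 = 0.2542
Σp_2ᵢ² = 0.17² + 0.19² + 0.27² + 0.17² + 0.20² = 0.0289 + 0.0361 + 0.0729 + 0.0289 + 0.0400 = 0.2068
O = 0.2020 / √(0.2542 × 0.2068) = 0.2020 / 0.22928 = 0.8810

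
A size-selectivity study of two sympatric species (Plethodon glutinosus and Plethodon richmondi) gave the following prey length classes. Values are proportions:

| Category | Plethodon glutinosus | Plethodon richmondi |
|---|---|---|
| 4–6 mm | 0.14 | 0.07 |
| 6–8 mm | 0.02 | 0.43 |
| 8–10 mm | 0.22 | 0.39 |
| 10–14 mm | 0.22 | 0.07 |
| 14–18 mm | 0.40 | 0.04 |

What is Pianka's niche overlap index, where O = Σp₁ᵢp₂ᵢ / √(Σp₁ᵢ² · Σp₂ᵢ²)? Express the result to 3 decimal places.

Σ p₁ᵢp₂ᵢ = 0.0098 + 0.0086 + 0.0858 + 0.0154 + 0.0160 = 0.1356
Σp_1ᵢ² = 0.14² + 0.02² + 0.22² + 0.22² + 0.40² = 0.0196 + 0.0004 + 0.0484 + 0.0484 + 0.1600 = 0.2768
Σp_2ᵢ² = 0.07² + 0.43² + 0.39² + 0.07² + 0.04² = 0.0049 + 0.1849 + 0.1521 + 0.0049 + 0.0016 = 0.3484
O = 0.1356 / √(0.2768 × 0.3484) = 0.1356 / 0.310543 = 0.43665

0.437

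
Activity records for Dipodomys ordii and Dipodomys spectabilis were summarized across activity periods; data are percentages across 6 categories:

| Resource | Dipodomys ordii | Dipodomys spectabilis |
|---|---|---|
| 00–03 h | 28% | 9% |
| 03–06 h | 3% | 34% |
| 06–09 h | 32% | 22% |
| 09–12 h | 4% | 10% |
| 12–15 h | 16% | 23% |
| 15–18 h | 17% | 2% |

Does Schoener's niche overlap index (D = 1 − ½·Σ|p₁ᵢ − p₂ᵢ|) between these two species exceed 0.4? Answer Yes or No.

Yes

Convert percentages to proportions (divide by 100).
Σ|p₁ᵢ − p₂ᵢ| = 0.19 + 0.31 + 0.10 + 0.06 + 0.07 + 0.15 = 0.88
D = 1 − ½ × 0.88 = 1 − 0.440 = 0.5600
D = 0.5600 > 0.4 → Yes.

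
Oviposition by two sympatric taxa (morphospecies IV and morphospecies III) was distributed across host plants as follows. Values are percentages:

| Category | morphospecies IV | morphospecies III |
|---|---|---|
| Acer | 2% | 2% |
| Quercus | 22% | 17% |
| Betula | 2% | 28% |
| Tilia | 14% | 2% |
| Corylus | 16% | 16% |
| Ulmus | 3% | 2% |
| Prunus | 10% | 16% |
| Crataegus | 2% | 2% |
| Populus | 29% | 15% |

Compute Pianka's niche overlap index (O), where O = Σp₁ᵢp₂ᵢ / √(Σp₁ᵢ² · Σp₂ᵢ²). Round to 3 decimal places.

Convert percentages to proportions (divide by 100).
Σ p₁ᵢp₂ᵢ = 0.0004 + 0.0374 + 0.0056 + 0.0028 + 0.0256 + 0.0006 + 0.0160 + 0.0004 + 0.0435 = 0.1323
Σp_1ᵢ² = 0.02² + 0.22² + 0.02² + 0.14² + 0.16² + 0.03² + 0.10² + 0.02² + 0.29² = 0.0004 + 0.0484 + 0.0004 + 0.0196 + 0.0256 + 0.0009 + 0.0100 + 0.0004 + 0.0841 = 0.1898
Σp_2ᵢ² = 0.02² + 0.17² + 0.28² + 0.02² + 0.16² + 0.02² + 0.16² + 0.02² + 0.15² = 0.0004 + 0.0289 + 0.0784 + 0.0004 + 0.0256 + 0.0004 + 0.0256 + 0.0004 + 0.0225 = 0.1826
O = 0.1323 / √(0.1898 × 0.1826) = 0.1323 / 0.186165 = 0.71066

0.711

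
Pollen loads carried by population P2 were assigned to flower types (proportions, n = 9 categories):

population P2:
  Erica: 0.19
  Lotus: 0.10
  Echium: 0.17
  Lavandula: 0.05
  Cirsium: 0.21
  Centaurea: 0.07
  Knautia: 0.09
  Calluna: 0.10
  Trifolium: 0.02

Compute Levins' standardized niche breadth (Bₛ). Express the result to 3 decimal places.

Σpᵢ² = 0.19² + 0.10² + 0.17² + 0.05² + 0.21² + 0.07² + 0.09² + 0.10² + 0.02² = 0.0361 + 0.0100 + 0.0289 + 0.0025 + 0.0441 + 0.0049 + 0.0081 + 0.0100 + 0.0004 = 0.1450
B = 1 / 0.1450 = 6.89655
Bₛ = (B − 1)/(n − 1) = (6.89655 − 1)/(9 − 1) = 5.89655/8 = 0.73707

0.737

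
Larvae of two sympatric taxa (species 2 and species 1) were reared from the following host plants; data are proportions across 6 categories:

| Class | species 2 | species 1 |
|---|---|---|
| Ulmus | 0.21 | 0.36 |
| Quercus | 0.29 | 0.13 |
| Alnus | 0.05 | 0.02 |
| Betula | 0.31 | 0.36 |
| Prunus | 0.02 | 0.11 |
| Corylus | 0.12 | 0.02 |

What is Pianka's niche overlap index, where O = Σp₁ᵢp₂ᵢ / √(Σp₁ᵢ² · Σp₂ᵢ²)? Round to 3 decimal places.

0.872

Σ p₁ᵢp₂ᵢ = 0.0756 + 0.0377 + 0.0010 + 0.1116 + 0.0022 + 0.0024 = 0.2305
Σp_1ᵢ² = 0.21² + 0.29² + 0.05² + 0.31² + 0.02² + 0.12² = 0.0441 + 0.0841 + 0.0025 + 0.0961 + 0.0004 + 0.0144 = 0.2416
Σp_2ᵢ² = 0.36² + 0.13² + 0.02² + 0.36² + 0.11² + 0.02² = 0.1296 + 0.0169 + 0.0004 + 0.1296 + 0.0121 + 0.0004 = 0.2890
O = 0.2305 / √(0.2416 × 0.2890) = 0.2305 / 0.264239 = 0.87232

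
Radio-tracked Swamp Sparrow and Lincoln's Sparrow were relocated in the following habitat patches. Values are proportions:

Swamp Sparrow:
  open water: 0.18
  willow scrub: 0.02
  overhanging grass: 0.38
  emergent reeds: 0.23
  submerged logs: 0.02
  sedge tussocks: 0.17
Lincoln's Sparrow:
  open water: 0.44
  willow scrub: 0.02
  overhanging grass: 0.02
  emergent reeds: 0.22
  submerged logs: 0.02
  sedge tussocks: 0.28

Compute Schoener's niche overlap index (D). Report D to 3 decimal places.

Σ|p₁ᵢ − p₂ᵢ| = 0.26 + 0.00 + 0.36 + 0.01 + 0.00 + 0.11 = 0.74
D = 1 − ½ × 0.74 = 1 − 0.370 = 0.63000

0.630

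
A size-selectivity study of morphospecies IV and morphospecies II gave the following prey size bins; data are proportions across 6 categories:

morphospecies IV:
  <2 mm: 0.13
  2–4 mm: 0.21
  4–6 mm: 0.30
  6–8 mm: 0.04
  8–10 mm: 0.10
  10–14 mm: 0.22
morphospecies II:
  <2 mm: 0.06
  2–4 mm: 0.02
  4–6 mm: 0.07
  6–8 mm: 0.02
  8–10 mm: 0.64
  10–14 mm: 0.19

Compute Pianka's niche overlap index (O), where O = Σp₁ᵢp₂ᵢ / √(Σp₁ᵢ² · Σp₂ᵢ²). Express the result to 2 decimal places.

Σ p₁ᵢp₂ᵢ = 0.0078 + 0.0042 + 0.0210 + 0.0008 + 0.0640 + 0.0418 = 0.1396
Σp_1ᵢ² = 0.13² + 0.21² + 0.30² + 0.04² + 0.10² + 0.22² = 0.0169 + 0.0441 + 0.0900 + 0.0016 + 0.0100 + 0.0484 = 0.2110
Σp_2ᵢ² = 0.06² + 0.02² + 0.07² + 0.02² + 0.64² + 0.19² = 0.0036 + 0.0004 + 0.0049 + 0.0004 + 0.4096 + 0.0361 = 0.4550
O = 0.1396 / √(0.2110 × 0.4550) = 0.1396 / 0.30985 = 0.4505

0.45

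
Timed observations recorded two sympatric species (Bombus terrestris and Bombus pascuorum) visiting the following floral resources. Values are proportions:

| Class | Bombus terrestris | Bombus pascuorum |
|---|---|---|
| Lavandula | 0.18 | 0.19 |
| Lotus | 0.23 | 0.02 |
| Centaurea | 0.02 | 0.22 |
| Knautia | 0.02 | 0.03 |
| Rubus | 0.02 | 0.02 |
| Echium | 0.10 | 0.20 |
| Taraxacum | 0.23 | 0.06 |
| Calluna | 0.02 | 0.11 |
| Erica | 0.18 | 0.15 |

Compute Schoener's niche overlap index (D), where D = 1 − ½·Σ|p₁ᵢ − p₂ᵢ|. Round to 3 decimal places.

Σ|p₁ᵢ − p₂ᵢ| = 0.01 + 0.21 + 0.20 + 0.01 + 0.00 + 0.10 + 0.17 + 0.09 + 0.03 = 0.82
D = 1 − ½ × 0.82 = 1 − 0.410 = 0.59000

0.590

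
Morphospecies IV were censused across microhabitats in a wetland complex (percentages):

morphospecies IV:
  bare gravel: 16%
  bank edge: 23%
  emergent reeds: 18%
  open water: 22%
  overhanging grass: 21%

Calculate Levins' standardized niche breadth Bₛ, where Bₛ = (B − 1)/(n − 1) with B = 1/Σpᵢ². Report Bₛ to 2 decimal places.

0.98

Convert percentages to proportions (divide by 100).
Σpᵢ² = 0.16² + 0.23² + 0.18² + 0.22² + 0.21² = 0.0256 + 0.0529 + 0.0324 + 0.0484 + 0.0441 = 0.2034
B = 1 / 0.2034 = 4.9164
Bₛ = (B − 1)/(n − 1) = (4.9164 − 1)/(5 − 1) = 3.9164/4 = 0.9791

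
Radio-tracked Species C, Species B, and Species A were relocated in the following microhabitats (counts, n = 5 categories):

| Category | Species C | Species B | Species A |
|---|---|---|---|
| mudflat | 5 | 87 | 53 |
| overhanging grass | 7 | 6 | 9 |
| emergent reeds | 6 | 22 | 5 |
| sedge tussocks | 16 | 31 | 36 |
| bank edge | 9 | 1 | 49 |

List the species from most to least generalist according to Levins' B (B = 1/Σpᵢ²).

Proportions for Species C (n=43): 5/43=0.1163, 7/43=0.1628, 6/43=0.1395, 16/43=0.3721, 9/43=0.2093
Proportions for Species B (n=147): 87/147=0.5918, 6/147=0.0408, 22/147=0.1497, 31/147=0.2109, 1/147=0.0068
Proportions for Species A (n=152): 53/152=0.3487, 9/152=0.0592, 5/152=0.0329, 36/152=0.2368, 49/152=0.3224
Σp_Cᵢ² = 0.1163² + 0.1628² + 0.1395² + 0.3721² + 0.2093² = 0.013526 + 0.026504 + 0.019460 + 0.138458 + 0.043806 = 0.241754
B_C = 1 / 0.241754 = 4.1364
Σp_Bᵢ² = 0.5918² + 0.0408² + 0.1497² + 0.2109² + 0.0068² = 0.350227 + 0.001665 + 0.022410 + 0.044479 + 0.000046 = 0.418827
B_B = 1 / 0.418827 = 2.3876
Σp_Aᵢ² = 0.3487² + 0.0592² + 0.0329² + 0.2368² + 0.3224² = 0.121592 + 0.003505 + 0.001082 + 0.056074 + 0.103942 = 0.286195
B_A = 1 / 0.286195 = 3.4941
Ranking by B (broadest → narrowest): Species C (4.14) > Species A (3.49) > Species B (2.39)

Species C > Species A > Species B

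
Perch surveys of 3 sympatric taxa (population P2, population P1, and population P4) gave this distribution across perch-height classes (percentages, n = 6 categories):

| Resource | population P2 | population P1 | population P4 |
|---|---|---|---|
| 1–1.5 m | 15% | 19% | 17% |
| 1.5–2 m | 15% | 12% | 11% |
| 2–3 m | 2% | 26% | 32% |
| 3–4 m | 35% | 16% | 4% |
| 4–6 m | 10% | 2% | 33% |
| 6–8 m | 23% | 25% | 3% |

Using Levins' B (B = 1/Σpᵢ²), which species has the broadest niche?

Convert percentages to proportions (divide by 100).
Σp_P2ᵢ² = 0.15² + 0.15² + 0.02² + 0.35² + 0.10² + 0.23² = 0.0225 + 0.0225 + 0.0004 + 0.1225 + 0.0100 + 0.0529 = 0.2308
B_P2 = 1 / 0.2308 = 4.3328
Σp_P1ᵢ² = 0.19² + 0.12² + 0.26² + 0.16² + 0.02² + 0.25² = 0.0361 + 0.0144 + 0.0676 + 0.0256 + 0.0004 + 0.0625 = 0.2066
B_P1 = 1 / 0.2066 = 4.8403
Σp_P4ᵢ² = 0.17² + 0.11² + 0.32² + 0.04² + 0.33² + 0.03² = 0.0289 + 0.0121 + 0.1024 + 0.0016 + 0.1089 + 0.0009 = 0.2548
B_P4 = 1 / 0.2548 = 3.9246
Highest B → broadest niche (most generalist): population P1 (B = 4.84).

population P1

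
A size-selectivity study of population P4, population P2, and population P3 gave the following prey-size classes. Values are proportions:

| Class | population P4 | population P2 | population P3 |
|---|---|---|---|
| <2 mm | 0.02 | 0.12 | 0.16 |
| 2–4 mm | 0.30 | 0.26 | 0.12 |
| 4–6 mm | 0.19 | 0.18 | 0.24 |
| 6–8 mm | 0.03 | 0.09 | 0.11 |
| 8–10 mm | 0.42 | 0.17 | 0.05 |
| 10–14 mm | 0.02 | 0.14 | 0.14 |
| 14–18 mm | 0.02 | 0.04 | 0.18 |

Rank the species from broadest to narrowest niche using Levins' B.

Σp_P4ᵢ² = 0.02² + 0.30² + 0.19² + 0.03² + 0.42² + 0.02² + 0.02² = 0.0004 + 0.0900 + 0.0361 + 0.0009 + 0.1764 + 0.0004 + 0.0004 = 0.3046
B_P4 = 1 / 0.3046 = 3.2830
Σp_P2ᵢ² = 0.12² + 0.26² + 0.18² + 0.09² + 0.17² + 0.14² + 0.04² = 0.0144 + 0.0676 + 0.0324 + 0.0081 + 0.0289 + 0.0196 + 0.0016 = 0.1726
B_P2 = 1 / 0.1726 = 5.7937
Σp_P3ᵢ² = 0.16² + 0.12² + 0.24² + 0.11² + 0.05² + 0.14² + 0.18² = 0.0256 + 0.0144 + 0.0576 + 0.0121 + 0.0025 + 0.0196 + 0.0324 = 0.1642
B_P3 = 1 / 0.1642 = 6.0901
Ranking by B (broadest → narrowest): population P3 (6.09) > population P2 (5.79) > population P4 (3.28)

population P3 > population P2 > population P4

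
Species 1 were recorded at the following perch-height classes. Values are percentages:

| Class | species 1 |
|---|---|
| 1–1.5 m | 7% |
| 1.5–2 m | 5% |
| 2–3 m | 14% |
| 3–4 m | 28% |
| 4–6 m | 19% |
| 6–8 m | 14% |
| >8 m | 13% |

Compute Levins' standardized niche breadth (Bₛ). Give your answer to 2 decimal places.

Convert percentages to proportions (divide by 100).
Σpᵢ² = 0.07² + 0.05² + 0.14² + 0.28² + 0.19² + 0.14² + 0.13² = 0.0049 + 0.0025 + 0.0196 + 0.0784 + 0.0361 + 0.0196 + 0.0169 = 0.1780
B = 1 / 0.1780 = 5.6180
Bₛ = (B − 1)/(n − 1) = (5.6180 − 1)/(7 − 1) = 4.6180/6 = 0.7697

0.77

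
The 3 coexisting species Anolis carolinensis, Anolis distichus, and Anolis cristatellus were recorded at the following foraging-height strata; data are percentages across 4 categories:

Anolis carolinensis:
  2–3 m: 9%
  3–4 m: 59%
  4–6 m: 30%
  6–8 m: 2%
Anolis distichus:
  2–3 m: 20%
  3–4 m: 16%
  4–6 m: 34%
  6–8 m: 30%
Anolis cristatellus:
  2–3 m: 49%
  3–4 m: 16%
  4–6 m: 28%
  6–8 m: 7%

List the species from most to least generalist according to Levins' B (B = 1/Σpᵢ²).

Anolis distichus > Anolis cristatellus > Anolis carolinensis

Convert percentages to proportions (divide by 100).
Σp_caroᵢ² = 0.09² + 0.59² + 0.30² + 0.02² = 0.0081 + 0.3481 + 0.0900 + 0.0004 = 0.4466
B_caro = 1 / 0.4466 = 2.2391
Σp_distᵢ² = 0.20² + 0.16² + 0.34² + 0.30² = 0.0400 + 0.0256 + 0.1156 + 0.0900 = 0.2712
B_dist = 1 / 0.2712 = 3.6873
Σp_crisᵢ² = 0.49² + 0.16² + 0.28² + 0.07² = 0.2401 + 0.0256 + 0.0784 + 0.0049 = 0.3490
B_cris = 1 / 0.3490 = 2.8653
Ranking by B (broadest → narrowest): Anolis distichus (3.69) > Anolis cristatellus (2.87) > Anolis carolinensis (2.24)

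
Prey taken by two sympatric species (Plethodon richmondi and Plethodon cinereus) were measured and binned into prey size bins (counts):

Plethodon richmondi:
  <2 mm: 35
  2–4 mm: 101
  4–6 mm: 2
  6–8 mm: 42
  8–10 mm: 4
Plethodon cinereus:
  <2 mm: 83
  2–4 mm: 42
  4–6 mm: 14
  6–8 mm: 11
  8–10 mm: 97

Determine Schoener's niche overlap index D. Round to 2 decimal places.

Proportions for Plethodon richmondi (n=184): 35/184=0.1902, 101/184=0.5489, 2/184=0.0109, 42/184=0.2283, 4/184=0.0217
Proportions for Plethodon cinereus (n=247): 83/247=0.3360, 42/247=0.1700, 14/247=0.0567, 11/247=0.0445, 97/247=0.3927
Σ|p₁ᵢ − p₂ᵢ| = 0.1458 + 0.3789 + 0.0458 + 0.1838 + 0.3710 = 1.1253
D = 1 − ½ × 1.1253 = 1 − 0.56265 = 0.43735

0.44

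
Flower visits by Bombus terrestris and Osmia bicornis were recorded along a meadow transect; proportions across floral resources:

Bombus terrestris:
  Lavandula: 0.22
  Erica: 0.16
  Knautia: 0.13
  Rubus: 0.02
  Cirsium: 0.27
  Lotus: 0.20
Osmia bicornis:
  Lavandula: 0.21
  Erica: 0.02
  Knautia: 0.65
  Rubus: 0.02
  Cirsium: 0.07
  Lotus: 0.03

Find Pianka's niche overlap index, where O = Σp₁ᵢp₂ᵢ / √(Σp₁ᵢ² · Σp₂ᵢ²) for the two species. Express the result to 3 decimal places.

0.512

Σ p₁ᵢp₂ᵢ = 0.0462 + 0.0032 + 0.0845 + 0.0004 + 0.0189 + 0.0060 = 0.1592
Σp_1ᵢ² = 0.22² + 0.16² + 0.13² + 0.02² + 0.27² + 0.20² = 0.0484 + 0.0256 + 0.0169 + 0.0004 + 0.0729 + 0.0400 = 0.2042
Σp_2ᵢ² = 0.21² + 0.02² + 0.65² + 0.02² + 0.07² + 0.03² = 0.0441 + 0.0004 + 0.4225 + 0.0004 + 0.0049 + 0.0009 = 0.4732
O = 0.1592 / √(0.2042 × 0.4732) = 0.1592 / 0.310850 = 0.51214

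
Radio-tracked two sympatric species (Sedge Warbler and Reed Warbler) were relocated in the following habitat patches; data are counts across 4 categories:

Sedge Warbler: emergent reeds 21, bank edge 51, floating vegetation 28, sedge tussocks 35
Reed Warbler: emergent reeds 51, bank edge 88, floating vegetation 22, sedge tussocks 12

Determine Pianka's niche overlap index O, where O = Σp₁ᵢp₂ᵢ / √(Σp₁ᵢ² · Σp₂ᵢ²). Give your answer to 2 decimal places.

0.89

Proportions for Sedge Warbler (n=135): 21/135=0.1556, 51/135=0.3778, 28/135=0.2074, 35/135=0.2593
Proportions for Reed Warbler (n=173): 51/173=0.2948, 88/173=0.5087, 22/173=0.1272, 12/173=0.0694
Σ p₁ᵢp₂ᵢ = 0.045871 + 0.192187 + 0.026381 + 0.017995 = 0.282434
Σp_1ᵢ² = 0.1556² + 0.3778² + 0.2074² + 0.2593² = 0.024211 + 0.142733 + 0.043015 + 0.067236 = 0.277195
Σp_2ᵢ² = 0.2948² + 0.5087² + 0.1272² + 0.0694² = 0.086907 + 0.258776 + 0.016180 + 0.004816 = 0.366679
O = 0.282434 / √(0.277195 × 0.366679) = 0.282434 / 0.3188128 = 0.8859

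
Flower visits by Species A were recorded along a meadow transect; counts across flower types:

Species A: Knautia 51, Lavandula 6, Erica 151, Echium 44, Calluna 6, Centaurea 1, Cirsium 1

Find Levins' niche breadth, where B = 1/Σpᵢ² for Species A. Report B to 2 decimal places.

Proportions for Species A (n=260): 51/260=0.1962, 6/260=0.0231, 151/260=0.5808, 44/260=0.1692, 6/260=0.0231, 1/260=0.0038, 1/260=0.0038
Σpᵢ² = 0.1962² + 0.0231² + 0.5808² + 0.1692² + 0.0231² + 0.0038² + 0.0038² = 0.038494 + 0.000534 + 0.337329 + 0.028629 + 0.000534 + 0.000014 + 0.000014 = 0.405548
B = 1 / 0.405548 = 2.4658

2.47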